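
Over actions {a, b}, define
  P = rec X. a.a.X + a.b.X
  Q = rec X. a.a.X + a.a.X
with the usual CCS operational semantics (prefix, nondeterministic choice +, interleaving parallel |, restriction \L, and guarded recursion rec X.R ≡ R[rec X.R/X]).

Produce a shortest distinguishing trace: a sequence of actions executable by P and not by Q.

ab

P's transition system — 3 states:
  s0 = rec X. a.a.X + a.b.X | --a--▸ s1, --a--▸ s2
  s1 = a.(rec X. a.a.X + a.b.X) | --a--▸ s0
  s2 = b.(rec X. a.a.X + a.b.X) | --b--▸ s0
Q's transition system — 2 states:
  t0 = rec X. a.a.X + a.a.X | --a--▸ t1
  t1 = a.(rec X. a.a.X + a.a.X) | --a--▸ t0
Executing ab from P (initial set {s0}):
  after a @ step 1: {s1, s2}
  after b @ step 2: {s0}
  P completes σ.
Executing ab from Q (initial set {t0}):
  after a @ step 1: {t1}
  after b @ step 2: ∅ (Q stuck)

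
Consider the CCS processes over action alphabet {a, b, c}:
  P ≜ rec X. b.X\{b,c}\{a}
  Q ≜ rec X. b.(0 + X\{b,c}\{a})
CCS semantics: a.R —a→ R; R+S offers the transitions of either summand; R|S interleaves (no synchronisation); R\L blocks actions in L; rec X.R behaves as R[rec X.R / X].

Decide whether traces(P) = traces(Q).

YES

P's transition system — 2 states:
  p0 = rec X. b.X\{b,c}\{a} | =b=> p1
  p1 = (rec X. b.X\{b,c}\{a})\{b,c}\{a} | ∅
Q's transition system — 2 states:
  q0 = rec X. b.(0 + X\{b,c}\{a}) | =b=> q1
  q1 = 0 + (rec X. b.(0 + X\{b,c}\{a}))\{b,c}\{a} | ∅
Partition-refinement fixed point:
  B0 = {p0, q0}
  B1 = {p1, q1}
p0 ∈ B0, q0 ∈ B0 → same block
Bisimilar ⇒ trace-equivalent.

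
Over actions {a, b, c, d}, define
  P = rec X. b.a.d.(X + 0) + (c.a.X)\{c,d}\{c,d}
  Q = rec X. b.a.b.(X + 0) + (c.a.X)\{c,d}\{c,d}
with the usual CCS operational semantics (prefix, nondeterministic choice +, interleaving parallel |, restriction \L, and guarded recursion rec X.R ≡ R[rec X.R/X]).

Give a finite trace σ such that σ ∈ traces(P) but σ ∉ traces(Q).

bad

Reachable graph of P (4 states):
  m0 = rec X. b.a.d.(X + 0) + (c.a.X)\{c,d}\{c,d} | =b=> m1
  m1 = a.d.((rec X. b.a.d.(X + 0) + (c.a.X)\{c,d}\{c,d}) + 0) | =a=> m2
  m2 = d.((rec X. b.a.d.(X + 0) + (c.a.X)\{c,d}\{c,d}) + 0) | =d=> m3
  m3 = (rec X. b.a.d.(X + 0) + (c.a.X)\{c,d}\{c,d}) + 0 | =b=> m1
Reachable graph of Q (4 states):
  n0 = rec X. b.a.b.(X + 0) + (c.a.X)\{c,d}\{c,d} | =b=> n1
  n1 = a.b.((rec X. b.a.b.(X + 0) + (c.a.X)\{c,d}\{c,d}) + 0) | =a=> n2
  n2 = b.((rec X. b.a.b.(X + 0) + (c.a.X)\{c,d}\{c,d}) + 0) | =b=> n3
  n3 = (rec X. b.a.b.(X + 0) + (c.a.X)\{c,d}\{c,d}) + 0 | =b=> n1
Run σ = ⟨bad⟩ on P: start {m0}
  [1] b ⇒ {m1}
  [2] a ⇒ {m2}
  [3] d ⇒ {m3}
  ✓ P
Run σ = ⟨bad⟩ on Q: start {n0}
  [1] b ⇒ {n1}
  [2] a ⇒ {n2}
  [3] d ⇒ ∅ (Q stuck)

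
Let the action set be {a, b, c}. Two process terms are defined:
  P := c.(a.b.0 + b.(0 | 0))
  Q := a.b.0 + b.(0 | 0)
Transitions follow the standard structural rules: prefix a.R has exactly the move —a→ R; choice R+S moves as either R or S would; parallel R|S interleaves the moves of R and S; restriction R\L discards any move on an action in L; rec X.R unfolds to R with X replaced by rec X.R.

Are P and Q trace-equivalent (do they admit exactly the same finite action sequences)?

Reachable graph of P (5 states):
  u0 = c.(a.b.0 + b.(0 | 0)) has moves --c--▸ u1
  u1 = a.b.0 + b.(0 | 0) has moves --a--▸ u2, --b--▸ u3
  u2 = b.0 has moves --b--▸ u4
  u3 = 0 | 0 has moves deadlocked
  u4 = 0 has moves deadlocked
Reachable graph of Q (4 states):
  v0 = a.b.0 + b.(0 | 0) has moves --a--▸ v1, --b--▸ v2
  v1 = b.0 has moves --b--▸ v3
  v2 = 0 | 0 has moves deadlocked
  v3 = 0 has moves deadlocked
Executing c from P (initial set {u0}):
  step 1 (c): {u1}
  — P admits the full trace.
Executing c from Q (initial set {v0}):
  step 1 (c): no successor for Q

traces(P) ≠ traces(Q) — witness ⟨c⟩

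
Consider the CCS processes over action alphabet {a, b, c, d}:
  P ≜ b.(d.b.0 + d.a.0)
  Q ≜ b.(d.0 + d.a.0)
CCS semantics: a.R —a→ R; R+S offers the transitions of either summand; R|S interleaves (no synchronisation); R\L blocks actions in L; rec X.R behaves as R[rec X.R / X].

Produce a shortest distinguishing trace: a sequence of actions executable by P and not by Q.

bdb

Reachable graph of P (5 states):
  u0 = b.(d.b.0 + d.a.0) :: ··b··> u1
  u1 = d.b.0 + d.a.0 :: ··d··> u2, ··d··> u3
  u2 = a.0 :: ··a··> u4
  u3 = b.0 :: ··b··> u4
  u4 = 0 :: stopped
Reachable graph of Q (4 states):
  v0 = b.(d.0 + d.a.0) :: ··b··> v1
  v1 = d.0 + d.a.0 :: ··d··> v2, ··d··> v3
  v2 = 0 :: stopped
  v3 = a.0 :: ··a··> v2
Trace ⟨bdb⟩ through P, begin at {u0}:
  after b @ step 1: {u1}
  after d @ step 2: {u2, u3}
  after b @ step 3: {u4}
  — P admits the full trace.
Trace ⟨bdb⟩ through Q, begin at {v0}:
  after b @ step 1: {v1}
  after d @ step 2: {v2, v3}
  after b @ step 3: ∅  — Q cannot continue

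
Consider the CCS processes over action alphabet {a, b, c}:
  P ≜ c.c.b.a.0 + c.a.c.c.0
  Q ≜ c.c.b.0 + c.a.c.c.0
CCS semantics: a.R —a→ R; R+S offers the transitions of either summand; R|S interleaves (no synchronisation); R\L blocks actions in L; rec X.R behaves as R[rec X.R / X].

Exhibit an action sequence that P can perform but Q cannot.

ccba

Reachable graph of P (8 states):
  u0 = c.c.b.a.0 + c.a.c.c.0 has moves -c-> u1, -c-> u2
  u1 = a.c.c.0 has moves -a-> u3
  u2 = c.b.a.0 has moves -c-> u4
  u3 = c.c.0 has moves -c-> u5
  u4 = b.a.0 has moves -b-> u6
  u5 = c.0 has moves -c-> u7
  u6 = a.0 has moves -a-> u7
  u7 = 0 has moves deadlocked
Reachable graph of Q (7 states):
  v0 = c.c.b.0 + c.a.c.c.0 has moves -c-> v1, -c-> v2
  v1 = a.c.c.0 has moves -a-> v3
  v2 = c.b.0 has moves -c-> v4
  v3 = c.c.0 has moves -c-> v5
  v4 = b.0 has moves -b-> v6
  v5 = c.0 has moves -c-> v6
  v6 = 0 has moves deadlocked
Trace ⟨ccba⟩ through P, begin at {u0}:
  after c @ step 1: {u1, u2}
  after c @ step 2: {u4}
  after b @ step 3: {u6}
  after a @ step 4: {u7}
  — P admits the full trace.
Trace ⟨ccba⟩ through Q, begin at {v0}:
  after c @ step 1: {v1, v2}
  after c @ step 2: {v4}
  after b @ step 3: {v6}
  after a @ step 4: ∅  — Q cannot continue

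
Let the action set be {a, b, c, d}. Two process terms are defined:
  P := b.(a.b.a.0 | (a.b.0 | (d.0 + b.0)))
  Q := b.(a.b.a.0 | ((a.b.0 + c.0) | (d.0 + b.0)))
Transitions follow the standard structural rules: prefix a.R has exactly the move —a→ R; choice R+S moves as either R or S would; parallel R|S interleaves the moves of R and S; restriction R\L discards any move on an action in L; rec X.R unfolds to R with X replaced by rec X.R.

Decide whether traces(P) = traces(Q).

Reachable graph of P (25 states):
  m0 = b.(a.b.a.0 | (a.b.0 | (d.0 + b.0))) → ··b··> m1
  m1 = a.b.a.0 | (a.b.0 | (d.0 + b.0)) → ··a··> m2, ··a··> m3, ··b··> m4, ··d··> m4
  m2 = a.b.a.0 | (b.0 | (d.0 + b.0)) → ··a··> m5, ··b··> m6, ··b··> m7, ··d··> m7
  m3 = b.a.0 | (a.b.0 | (d.0 + b.0)) → ··a··> m5, ··b··> m8, ··b··> m9, ··d··> m9
  m4 = a.b.a.0 | (a.b.0 | 0) → ··a··> m7, ··a··> m9
  m5 = b.a.0 | (b.0 | (d.0 + b.0)) → ··b··> m10, ··b··> m11, ··b··> m12, ··d··> m12
  m6 = a.b.a.0 | (0 | (d.0 + b.0)) → ··a··> m11, ··b··> m13, ··d··> m13
  m7 = a.b.a.0 | (b.0 | 0) → ··a··> m12, ··b··> m13
  m8 = a.0 | (a.b.0 | (d.0 + b.0)) → ··a··> m10, ··a··> m14, ··b··> m15, ··d··> m15
  m9 = b.a.0 | (a.b.0 | 0) → ··a··> m12, ··b··> m15
  m10 = a.0 | (b.0 | (d.0 + b.0)) → ··a··> m16, ··b··> m17, ··b··> m18, ··d··> m18
  m11 = b.a.0 | (0 | (d.0 + b.0)) → ··b··> m17, ··b··> m19, ··d··> m19
  m12 = b.a.0 | (b.0 | 0) → ··b··> m18, ··b··> m19
  m13 = a.b.a.0 | (0 | 0) → ··a··> m19
  m14 = 0 | (a.b.0 | (d.0 + b.0)) → ··a··> m16, ··b··> m20, ··d··> m20
  m15 = a.0 | (a.b.0 | 0) → ··a··> m18, ··a··> m20
  m16 = 0 | (b.0 | (d.0 + b.0)) → ··b··> m21, ··b··> m22, ··d··> m22
  m17 = a.0 | (0 | (d.0 + b.0)) → ··a··> m21, ··b··> m23, ··d··> m23
  m18 = a.0 | (b.0 | 0) → ··a··> m22, ··b··> m23
  m19 = b.a.0 | (0 | 0) → ··b··> m23
  m20 = 0 | (a.b.0 | 0) → ··a··> m22
  m21 = 0 | (0 | (d.0 + b.0)) → ··b··> m24, ··d··> m24
  m22 = 0 | (b.0 | 0) → ··b··> m24
  m23 = a.0 | (0 | 0) → ··a··> m24
  m24 = 0 | (0 | 0) → deadlocked
Reachable graph of Q (25 states):
  n0 = b.(a.b.a.0 | ((a.b.0 + c.0) | (d.0 + b.0))) → ··b··> n1
  n1 = a.b.a.0 | ((a.b.0 + c.0) | (d.0 + b.0)) → ··a··> n2, ··a··> n3, ··b··> n4, ··c··> n5, ··d··> n4
  n2 = a.b.a.0 | (b.0 | (d.0 + b.0)) → ··a··> n6, ··b··> n5, ··b··> n7, ··d··> n7
  n3 = b.a.0 | ((a.b.0 + c.0) | (d.0 + b.0)) → ··a··> n6, ··b··> n8, ··b··> n9, ··c··> n10, ··d··> n9
  n4 = a.b.a.0 | ((a.b.0 + c.0) | 0) → ··a··> n7, ··a··> n9, ··c··> n11
  n5 = a.b.a.0 | (0 | (d.0 + b.0)) → ··a··> n10, ··b··> n11, ··d··> n11
  n6 = b.a.0 | (b.0 | (d.0 + b.0)) → ··b··> n10, ··b··> n12, ··b··> n13, ··d··> n13
  n7 = a.b.a.0 | (b.0 | 0) → ··a··> n13, ··b··> n11
  n8 = a.0 | ((a.b.0 + c.0) | (d.0 + b.0)) → ··a··> n12, ··a··> n14, ··b··> n15, ··c··> n16, ··d··> n15
  n9 = b.a.0 | ((a.b.0 + c.0) | 0) → ··a··> n13, ··b··> n15, ··c··> n17
  n10 = b.a.0 | (0 | (d.0 + b.0)) → ··b··> n16, ··b··> n17, ··d··> n17
  n11 = a.b.a.0 | (0 | 0) → ··a··> n17
  n12 = a.0 | (b.0 | (d.0 + b.0)) → ··a··> n18, ··b··> n16, ··b··> n19, ··d··> n19
  n13 = b.a.0 | (b.0 | 0) → ··b··> n17, ··b··> n19
  n14 = 0 | ((a.b.0 + c.0) | (d.0 + b.0)) → ··a··> n18, ··b··> n20, ··c··> n21, ··d··> n20
  n15 = a.0 | ((a.b.0 + c.0) | 0) → ··a··> n19, ··a··> n20, ··c··> n22
  n16 = a.0 | (0 | (d.0 + b.0)) → ··a··> n21, ··b··> n22, ··d··> n22
  n17 = b.a.0 | (0 | 0) → ··b··> n22
  n18 = 0 | (b.0 | (d.0 + b.0)) → ··b··> n21, ··b··> n23, ··d··> n23
  n19 = a.0 | (b.0 | 0) → ··a··> n23, ··b··> n22
  n20 = 0 | ((a.b.0 + c.0) | 0) → ··a··> n23, ··c··> n24
  n21 = 0 | (0 | (d.0 + b.0)) → ··b··> n24, ··d··> n24
  n22 = a.0 | (0 | 0) → ··a··> n24
  n23 = 0 | (b.0 | 0) → ··b··> n24
  n24 = 0 | (0 | 0) → deadlocked
Run σ = ⟨bc⟩ on Q: start {n0}
  after b @ step 1: {n1}
  after c @ step 2: {n5}
  Q completes σ.
Run σ = ⟨bc⟩ on P: start {m0}
  after b @ step 1: {m1}
  after c @ step 2: ∅  — P cannot continue

trace-distinct — witness ⟨bc⟩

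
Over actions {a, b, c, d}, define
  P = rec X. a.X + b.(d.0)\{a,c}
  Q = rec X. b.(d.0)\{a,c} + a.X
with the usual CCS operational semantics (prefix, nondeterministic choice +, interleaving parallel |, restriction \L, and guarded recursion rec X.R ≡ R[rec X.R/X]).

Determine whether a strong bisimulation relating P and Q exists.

P ~ Q

P's transition system — 3 states:
  s0 = rec X. a.X + b.(d.0)\{a,c} :: =a=> s0, =b=> s1
  s1 = (d.0)\{a,c} :: =d=> s2
  s2 = 0\{a,c} :: deadlocked
Q's transition system — 3 states:
  t0 = rec X. b.(d.0)\{a,c} + a.X :: =a=> t0, =b=> t1
  t1 = (d.0)\{a,c} :: =d=> t2
  t2 = 0\{a,c} :: deadlocked
Bisimilarity quotient blocks:
  B0 = {s0, t0}
  B1 = {s1, t1}
  B2 = {s2, t2}
s0 ∈ B0, t0 ∈ B0 → same block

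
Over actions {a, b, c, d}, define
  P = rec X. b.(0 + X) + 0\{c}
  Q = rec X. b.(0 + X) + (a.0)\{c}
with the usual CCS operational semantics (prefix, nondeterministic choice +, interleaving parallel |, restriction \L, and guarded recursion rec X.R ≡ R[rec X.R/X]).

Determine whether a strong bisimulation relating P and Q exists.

NO

LTS(P): 2 reachable states
  s0 = rec X. b.(0 + X) + 0\{c} has moves =b=> s1
  s1 = 0 + (rec X. b.(0 + X) + 0\{c}) has moves =b=> s1
LTS(Q): 3 reachable states
  t0 = rec X. b.(0 + X) + (a.0)\{c} has moves =a=> t1, =b=> t2
  t1 = 0\{c} has moves ∅
  t2 = 0 + (rec X. b.(0 + X) + (a.0)\{c}) has moves =a=> t1, =b=> t2
Partition-refinement fixed point:
  B0 = {s0, s1}
  B1 = {t0, t2}
  B2 = {t1}
s0 ∈ B0, t0 ∈ B1 → different blocks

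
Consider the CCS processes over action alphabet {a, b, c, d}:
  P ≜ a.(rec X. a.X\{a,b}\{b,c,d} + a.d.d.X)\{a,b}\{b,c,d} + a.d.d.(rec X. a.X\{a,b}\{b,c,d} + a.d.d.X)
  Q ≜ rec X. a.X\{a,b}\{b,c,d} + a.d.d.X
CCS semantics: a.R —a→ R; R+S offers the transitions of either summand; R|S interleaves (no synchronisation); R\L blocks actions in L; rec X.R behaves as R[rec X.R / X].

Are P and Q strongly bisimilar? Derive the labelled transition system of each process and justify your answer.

bisimilar

P's transition system — 5 states:
  p0 = a.(rec X. a.X\{a,b}\{b,c,d} + a.d.d.X)\{a,b}\{b,c,d} + a.d.d.(rec X. a.X\{a,b}\{b,c,d} + a.d.d.X) ⊢ --a--▸ p1, --a--▸ p2
  p1 = (rec X. a.X\{a,b}\{b,c,d} + a.d.d.X)\{a,b}\{b,c,d} ⊢ ·
  p2 = d.d.(rec X. a.X\{a,b}\{b,c,d} + a.d.d.X) ⊢ --d--▸ p3
  p3 = d.(rec X. a.X\{a,b}\{b,c,d} + a.d.d.X) ⊢ --d--▸ p4
  p4 = rec X. a.X\{a,b}\{b,c,d} + a.d.d.X ⊢ --a--▸ p1, --a--▸ p2
Q's transition system — 4 states:
  q0 = rec X. a.X\{a,b}\{b,c,d} + a.d.d.X ⊢ --a--▸ q1, --a--▸ q2
  q1 = (rec X. a.X\{a,b}\{b,c,d} + a.d.d.X)\{a,b}\{b,c,d} ⊢ ·
  q2 = d.d.(rec X. a.X\{a,b}\{b,c,d} + a.d.d.X) ⊢ --d--▸ q3
  q3 = d.(rec X. a.X\{a,b}\{b,c,d} + a.d.d.X) ⊢ --d--▸ q0
Coarsest stable partition (strong bisimilarity classes):
  B0 = {p0, p4, q0}
  B1 = {p2, q2}
  B2 = {p3, q3}
  B3 = {p1, q1}
p0 ∈ B0, q0 ∈ B0 → same block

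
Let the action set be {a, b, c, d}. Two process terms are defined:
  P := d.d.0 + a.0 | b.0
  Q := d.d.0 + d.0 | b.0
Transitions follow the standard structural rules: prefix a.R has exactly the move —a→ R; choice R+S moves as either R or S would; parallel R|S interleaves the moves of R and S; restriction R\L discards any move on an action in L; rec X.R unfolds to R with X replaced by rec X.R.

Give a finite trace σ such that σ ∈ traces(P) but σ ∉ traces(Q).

LTS(P): 6 reachable states
  p0 = d.d.0 + a.0 | b.0 :: ··a··> p1, ··b··> p2, ··d··> p3
  p1 = 0 | b.0 :: ··b··> p4
  p2 = a.0 | 0 :: ··a··> p4
  p3 = d.0 :: ··d··> p5
  p4 = 0 | 0 :: deadlocked
  p5 = 0 :: deadlocked
LTS(Q): 6 reachable states
  q0 = d.d.0 + d.0 | b.0 :: ··b··> q1, ··d··> q2, ··d··> q3
  q1 = d.0 | 0 :: ··d··> q4
  q2 = 0 | b.0 :: ··b··> q4
  q3 = d.0 :: ··d··> q5
  q4 = 0 | 0 :: deadlocked
  q5 = 0 :: deadlocked
Run σ = ⟨a⟩ on P: start {p0}
  [1] a ⇒ {p1}
  P completes σ.
Run σ = ⟨a⟩ on Q: start {q0}
  [1] a ⇒ ∅  — Q cannot continue

a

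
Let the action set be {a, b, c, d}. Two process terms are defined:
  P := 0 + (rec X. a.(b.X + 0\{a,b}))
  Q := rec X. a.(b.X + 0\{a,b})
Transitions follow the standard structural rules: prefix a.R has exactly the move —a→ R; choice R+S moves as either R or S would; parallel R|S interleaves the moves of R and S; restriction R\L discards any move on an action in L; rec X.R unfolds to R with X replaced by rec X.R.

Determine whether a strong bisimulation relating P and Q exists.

bisimilar

Reachable graph of P (3 states):
  s0 = 0 + (rec X. a.(b.X + 0\{a,b})) has moves =a=> s1
  s1 = b.(rec X. a.(b.X + 0\{a,b})) + 0\{a,b} has moves =b=> s2
  s2 = rec X. a.(b.X + 0\{a,b}) has moves =a=> s1
Reachable graph of Q (2 states):
  t0 = rec X. a.(b.X + 0\{a,b}) has moves =a=> t1
  t1 = b.(rec X. a.(b.X + 0\{a,b})) + 0\{a,b} has moves =b=> t0
Bisimilarity quotient blocks:
  B0 = {s0, s2, t0}
  B1 = {s1, t1}
s0 ∈ B0, t0 ∈ B0 → same block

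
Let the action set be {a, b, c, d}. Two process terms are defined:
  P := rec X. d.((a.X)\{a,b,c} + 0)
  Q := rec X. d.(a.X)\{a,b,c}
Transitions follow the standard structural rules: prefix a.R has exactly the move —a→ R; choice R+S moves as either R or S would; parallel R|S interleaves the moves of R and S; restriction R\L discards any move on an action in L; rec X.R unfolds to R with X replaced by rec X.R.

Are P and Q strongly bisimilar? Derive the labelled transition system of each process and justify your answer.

P's transition system — 2 states:
  s0 = rec X. d.((a.X)\{a,b,c} + 0) :: -d-> s1
  s1 = (a.(rec X. d.((a.X)\{a,b,c} + 0)))\{a,b,c} + 0 :: stopped
Q's transition system — 2 states:
  t0 = rec X. d.(a.X)\{a,b,c} :: -d-> t1
  t1 = (a.(rec X. d.(a.X)\{a,b,c}))\{a,b,c} :: stopped
Coarsest stable partition (strong bisimilarity classes):
  B0 = {s0, t0}
  B1 = {s1, t1}
s0 ∈ B0, t0 ∈ B0 → same block

YES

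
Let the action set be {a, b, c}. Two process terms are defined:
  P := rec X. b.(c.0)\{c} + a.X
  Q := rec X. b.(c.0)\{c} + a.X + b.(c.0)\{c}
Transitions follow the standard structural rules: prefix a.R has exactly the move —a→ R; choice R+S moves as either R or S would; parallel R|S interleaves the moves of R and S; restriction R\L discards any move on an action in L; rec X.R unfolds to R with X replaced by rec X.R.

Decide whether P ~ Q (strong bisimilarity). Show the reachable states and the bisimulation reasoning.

bisimilar

P's transition system — 2 states:
  p0 = rec X. b.(c.0)\{c} + a.X :: --a--▸ p0, --b--▸ p1
  p1 = (c.0)\{c} :: deadlocked
Q's transition system — 2 states:
  q0 = rec X. b.(c.0)\{c} + a.X + b.(c.0)\{c} :: --a--▸ q0, --b--▸ q1
  q1 = (c.0)\{c} :: deadlocked
Partition-refinement fixed point:
  B0 = {p0, q0}
  B1 = {p1, q1}
p0 ∈ B0, q0 ∈ B0 → same block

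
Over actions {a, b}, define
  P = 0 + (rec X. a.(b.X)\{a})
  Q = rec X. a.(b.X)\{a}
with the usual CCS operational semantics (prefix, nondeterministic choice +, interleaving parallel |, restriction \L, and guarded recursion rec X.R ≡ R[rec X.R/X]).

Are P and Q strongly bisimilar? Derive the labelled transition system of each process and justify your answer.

Reachable graph of P (3 states):
  m0 = 0 + (rec X. a.(b.X)\{a}) has moves =a=> m1
  m1 = (b.(rec X. a.(b.X)\{a}))\{a} has moves =b=> m2
  m2 = (rec X. a.(b.X)\{a})\{a} has moves (no moves)
Reachable graph of Q (3 states):
  n0 = rec X. a.(b.X)\{a} has moves =a=> n1
  n1 = (b.(rec X. a.(b.X)\{a}))\{a} has moves =b=> n2
  n2 = (rec X. a.(b.X)\{a})\{a} has moves (no moves)
Partition-refinement fixed point:
  B0 = {m0, n0}
  B1 = {m1, n1}
  B2 = {m2, n2}
m0 ∈ B0, n0 ∈ B0 → same block

YES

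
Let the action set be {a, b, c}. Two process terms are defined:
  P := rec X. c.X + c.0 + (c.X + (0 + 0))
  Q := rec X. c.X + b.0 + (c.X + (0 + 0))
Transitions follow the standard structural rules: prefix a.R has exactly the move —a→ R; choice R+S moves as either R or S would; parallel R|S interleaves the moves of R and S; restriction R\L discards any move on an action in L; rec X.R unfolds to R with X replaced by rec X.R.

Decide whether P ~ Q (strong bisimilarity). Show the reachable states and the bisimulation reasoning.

P ≁ Q

LTS(P): 2 reachable states
  m0 = rec X. c.X + c.0 + (c.X + (0 + 0)) has moves ··c··> m0, ··c··> m1
  m1 = 0 has moves ∅
LTS(Q): 2 reachable states
  n0 = rec X. c.X + b.0 + (c.X + (0 + 0)) has moves ··b··> n1, ··c··> n0
  n1 = 0 has moves ∅
Partition-refinement fixed point:
  B0 = {m0}
  B1 = {m1, n1}
  B2 = {n0}
m0 ∈ B0, n0 ∈ B2 → different blocks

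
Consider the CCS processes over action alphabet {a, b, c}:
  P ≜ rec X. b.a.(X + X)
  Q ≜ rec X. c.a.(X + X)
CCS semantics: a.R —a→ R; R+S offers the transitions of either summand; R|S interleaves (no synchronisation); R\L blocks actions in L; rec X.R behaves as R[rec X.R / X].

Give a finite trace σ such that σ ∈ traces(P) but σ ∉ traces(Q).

LTS(P): 3 reachable states
  p0 = rec X. b.a.(X + X) has moves -b-> p1
  p1 = a.((rec X. b.a.(X + X)) + (rec X. b.a.(X + X))) has moves -a-> p2
  p2 = (rec X. b.a.(X + X)) + (rec X. b.a.(X + X)) has moves -b-> p1
LTS(Q): 3 reachable states
  q0 = rec X. c.a.(X + X) has moves -c-> q1
  q1 = a.((rec X. c.a.(X + X)) + (rec X. c.a.(X + X))) has moves -a-> q2
  q2 = (rec X. c.a.(X + X)) + (rec X. c.a.(X + X)) has moves -c-> q1
Trace ⟨b⟩ through P, begin at {p0}:
  after b @ step 1: {p1}
  P completes σ.
Trace ⟨b⟩ through Q, begin at {q0}:
  after b @ step 1: ∅  — Q cannot continue

b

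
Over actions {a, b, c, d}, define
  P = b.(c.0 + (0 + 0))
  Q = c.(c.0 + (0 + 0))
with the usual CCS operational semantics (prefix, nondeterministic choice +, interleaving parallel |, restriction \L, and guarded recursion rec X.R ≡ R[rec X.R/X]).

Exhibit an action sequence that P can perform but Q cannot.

Reachable graph of P (3 states):
  p0 = b.(c.0 + (0 + 0)) → =b=> p1
  p1 = c.0 + (0 + 0) → =c=> p2
  p2 = 0 → ·
Reachable graph of Q (3 states):
  q0 = c.(c.0 + (0 + 0)) → =c=> q1
  q1 = c.0 + (0 + 0) → =c=> q2
  q2 = 0 → ·
Run σ = ⟨b⟩ on P: start {p0}
  [1] b ⇒ {p1}
  P completes σ.
Run σ = ⟨b⟩ on Q: start {q0}
  [1] b ⇒ no successor for Q

b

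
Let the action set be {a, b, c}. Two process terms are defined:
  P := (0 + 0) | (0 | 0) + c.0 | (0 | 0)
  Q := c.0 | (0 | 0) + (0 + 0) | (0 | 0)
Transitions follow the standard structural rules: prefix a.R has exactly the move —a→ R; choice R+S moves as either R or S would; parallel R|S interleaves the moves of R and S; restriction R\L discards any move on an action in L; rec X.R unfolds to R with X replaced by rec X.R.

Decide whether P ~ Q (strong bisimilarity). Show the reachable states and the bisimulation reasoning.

YES

P's transition system — 2 states:
  m0 = (0 + 0) | (0 | 0) + c.0 | (0 | 0) ⊢ --c--▸ m1
  m1 = 0 | (0 | 0) ⊢ ∅
Q's transition system — 2 states:
  n0 = c.0 | (0 | 0) + (0 + 0) | (0 | 0) ⊢ --c--▸ n1
  n1 = 0 | (0 | 0) ⊢ ∅
Coarsest stable partition (strong bisimilarity classes):
  B0 = {m0, n0}
  B1 = {m1, n1}
m0 ∈ B0, n0 ∈ B0 → same block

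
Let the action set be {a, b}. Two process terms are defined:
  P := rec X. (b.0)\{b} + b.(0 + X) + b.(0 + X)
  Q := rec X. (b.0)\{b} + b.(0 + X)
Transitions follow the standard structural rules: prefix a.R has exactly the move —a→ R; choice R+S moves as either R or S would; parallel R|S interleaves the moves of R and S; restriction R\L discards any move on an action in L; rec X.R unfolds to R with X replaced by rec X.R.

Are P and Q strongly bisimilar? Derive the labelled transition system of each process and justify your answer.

bisimilar

Reachable graph of P (2 states):
  p0 = rec X. (b.0)\{b} + b.(0 + X) + b.(0 + X) has moves =b=> p1
  p1 = 0 + (rec X. (b.0)\{b} + b.(0 + X) + b.(0 + X)) has moves =b=> p1
Reachable graph of Q (2 states):
  q0 = rec X. (b.0)\{b} + b.(0 + X) has moves =b=> q1
  q1 = 0 + (rec X. (b.0)\{b} + b.(0 + X)) has moves =b=> q1
Partition-refinement fixed point:
  B0 = {p0, p1, q0, q1}
p0 ∈ B0, q0 ∈ B0 → same block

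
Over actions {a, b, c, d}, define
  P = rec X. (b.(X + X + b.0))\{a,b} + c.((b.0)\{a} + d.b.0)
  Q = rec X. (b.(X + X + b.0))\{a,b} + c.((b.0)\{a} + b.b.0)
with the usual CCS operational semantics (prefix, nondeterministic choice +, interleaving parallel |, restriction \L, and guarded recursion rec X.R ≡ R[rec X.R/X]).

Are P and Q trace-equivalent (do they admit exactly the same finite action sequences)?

traces(P) ≠ traces(Q) — witness ⟨cd⟩

Reachable graph of P (5 states):
  m0 = rec X. (b.(X + X + b.0))\{a,b} + c.((b.0)\{a} + d.b.0) ⊢ ··c··> m1
  m1 = (b.0)\{a} + d.b.0 ⊢ ··b··> m2, ··d··> m3
  m2 = 0\{a} ⊢ deadlocked
  m3 = b.0 ⊢ ··b··> m4
  m4 = 0 ⊢ deadlocked
Reachable graph of Q (5 states):
  n0 = rec X. (b.(X + X + b.0))\{a,b} + c.((b.0)\{a} + b.b.0) ⊢ ··c··> n1
  n1 = (b.0)\{a} + b.b.0 ⊢ ··b··> n2, ··b··> n3
  n2 = 0\{a} ⊢ deadlocked
  n3 = b.0 ⊢ ··b··> n4
  n4 = 0 ⊢ deadlocked
Trace ⟨cd⟩ through P, begin at {m0}:
  [1] c ⇒ {m1}
  [2] d ⇒ {m3}
  — P admits the full trace.
Trace ⟨cd⟩ through Q, begin at {n0}:
  [1] c ⇒ {n1}
  [2] d ⇒ ∅ (Q stuck)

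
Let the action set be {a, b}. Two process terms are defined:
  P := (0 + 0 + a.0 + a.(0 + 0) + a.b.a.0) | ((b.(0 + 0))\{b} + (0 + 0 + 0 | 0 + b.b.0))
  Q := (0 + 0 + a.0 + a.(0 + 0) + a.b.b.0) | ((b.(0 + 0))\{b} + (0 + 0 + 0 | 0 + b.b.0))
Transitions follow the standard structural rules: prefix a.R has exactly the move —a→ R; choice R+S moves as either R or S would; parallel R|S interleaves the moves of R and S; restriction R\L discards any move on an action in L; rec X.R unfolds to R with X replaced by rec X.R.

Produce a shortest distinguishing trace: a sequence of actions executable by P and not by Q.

LTS(P): 15 reachable states
  m0 = (0 + 0 + a.0 + a.(0 + 0) + a.b.a.0) | ((b.(0 + 0))\{b} + (0 + 0 + 0 | 0 + b.b.0)) → =a=> m1, =a=> m2, =a=> m3, =b=> m4
  m1 = (0 + 0) | ((b.(0 + 0))\{b} + (0 + 0 + 0 | 0 + b.b.0)) → =b=> m5
  m2 = 0 | ((b.(0 + 0))\{b} + (0 + 0 + 0 | 0 + b.b.0)) → =b=> m6
  m3 = b.a.0 | ((b.(0 + 0))\{b} + (0 + 0 + 0 | 0 + b.b.0)) → =b=> m7, =b=> m8
  m4 = (0 + 0 + a.0 + a.(0 + 0) + a.b.a.0) | b.0 → =a=> m5, =a=> m6, =a=> m8, =b=> m9
  m5 = (0 + 0) | b.0 → =b=> m10
  m6 = 0 | b.0 → =b=> m11
  m7 = a.0 | ((b.(0 + 0))\{b} + (0 + 0 + 0 | 0 + b.b.0)) → =a=> m2, =b=> m12
  m8 = b.a.0 | b.0 → =b=> m12, =b=> m13
  m9 = (0 + 0 + a.0 + a.(0 + 0) + a.b.a.0) | 0 → =a=> m10, =a=> m11, =a=> m13
  m10 = (0 + 0) | 0 → ∅
  m11 = 0 | 0 → ∅
  m12 = a.0 | b.0 → =a=> m6, =b=> m14
  m13 = b.a.0 | 0 → =b=> m14
  m14 = a.0 | 0 → =a=> m11
LTS(Q): 15 reachable states
  n0 = (0 + 0 + a.0 + a.(0 + 0) + a.b.b.0) | ((b.(0 + 0))\{b} + (0 + 0 + 0 | 0 + b.b.0)) → =a=> n1, =a=> n2, =a=> n3, =b=> n4
  n1 = (0 + 0) | ((b.(0 + 0))\{b} + (0 + 0 + 0 | 0 + b.b.0)) → =b=> n5
  n2 = 0 | ((b.(0 + 0))\{b} + (0 + 0 + 0 | 0 + b.b.0)) → =b=> n6
  n3 = b.b.0 | ((b.(0 + 0))\{b} + (0 + 0 + 0 | 0 + b.b.0)) → =b=> n7, =b=> n8
  n4 = (0 + 0 + a.0 + a.(0 + 0) + a.b.b.0) | b.0 → =a=> n5, =a=> n6, =a=> n8, =b=> n9
  n5 = (0 + 0) | b.0 → =b=> n10
  n6 = 0 | b.0 → =b=> n11
  n7 = b.0 | ((b.(0 + 0))\{b} + (0 + 0 + 0 | 0 + b.b.0)) → =b=> n12, =b=> n2
  n8 = b.b.0 | b.0 → =b=> n12, =b=> n13
  n9 = (0 + 0 + a.0 + a.(0 + 0) + a.b.b.0) | 0 → =a=> n10, =a=> n11, =a=> n13
  n10 = (0 + 0) | 0 → ∅
  n11 = 0 | 0 → ∅
  n12 = b.0 | b.0 → =b=> n14, =b=> n6
  n13 = b.b.0 | 0 → =b=> n14
  n14 = b.0 | 0 → =b=> n11
Executing aba from P (initial set {m0}):
  [1] a ⇒ {m1, m2, m3}
  [2] b ⇒ {m5, m6, m7, m8}
  [3] a ⇒ {m2}
  P completes σ.
Executing aba from Q (initial set {n0}):
  [1] a ⇒ {n1, n2, n3}
  [2] b ⇒ {n5, n6, n7, n8}
  [3] a ⇒ no successor for Q

aba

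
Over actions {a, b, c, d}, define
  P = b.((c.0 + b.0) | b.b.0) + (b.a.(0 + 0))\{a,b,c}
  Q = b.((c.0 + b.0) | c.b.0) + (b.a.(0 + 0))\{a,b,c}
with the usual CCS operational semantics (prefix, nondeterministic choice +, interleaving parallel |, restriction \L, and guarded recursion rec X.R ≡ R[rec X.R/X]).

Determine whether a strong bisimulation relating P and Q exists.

Reachable graph of P (7 states):
  p0 = b.((c.0 + b.0) | b.b.0) + (b.a.(0 + 0))\{a,b,c} | =b=> p1
  p1 = (c.0 + b.0) | b.b.0 | =b=> p2, =b=> p3, =c=> p3
  p2 = (c.0 + b.0) | b.0 | =b=> p4, =b=> p5, =c=> p5
  p3 = 0 | b.b.0 | =b=> p5
  p4 = (c.0 + b.0) | 0 | =b=> p6, =c=> p6
  p5 = 0 | b.0 | =b=> p6
  p6 = 0 | 0 | ∅
Reachable graph of Q (7 states):
  q0 = b.((c.0 + b.0) | c.b.0) + (b.a.(0 + 0))\{a,b,c} | =b=> q1
  q1 = (c.0 + b.0) | c.b.0 | =b=> q2, =c=> q2, =c=> q3
  q2 = 0 | c.b.0 | =c=> q4
  q3 = (c.0 + b.0) | b.0 | =b=> q4, =b=> q5, =c=> q4
  q4 = 0 | b.0 | =b=> q6
  q5 = (c.0 + b.0) | 0 | =b=> q6, =c=> q6
  q6 = 0 | 0 | ∅
Partition-refinement fixed point:
  B0 = {p0}
  B1 = {p1}
  B2 = {p3}
  B3 = {p5, q4}
  B4 = {p6, q6}
  B5 = {p2, q3}
  B6 = {p4, q5}
  B7 = {q0}
  B8 = {q1}
  B9 = {q2}
p0 ∈ B0, q0 ∈ B7 → different blocks

P ≁ Q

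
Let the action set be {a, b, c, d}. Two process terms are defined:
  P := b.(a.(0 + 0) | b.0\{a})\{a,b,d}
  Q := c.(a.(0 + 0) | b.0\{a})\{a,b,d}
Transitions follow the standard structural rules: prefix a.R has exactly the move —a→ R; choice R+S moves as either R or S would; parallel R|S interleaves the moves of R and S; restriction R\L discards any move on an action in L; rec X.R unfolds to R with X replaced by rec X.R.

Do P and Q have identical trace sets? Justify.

LTS(P): 2 reachable states
  m0 = b.(a.(0 + 0) | b.0\{a})\{a,b,d} :: ··b··> m1
  m1 = (a.(0 + 0) | b.0\{a})\{a,b,d} :: (no moves)
LTS(Q): 2 reachable states
  n0 = c.(a.(0 + 0) | b.0\{a})\{a,b,d} :: ··c··> n1
  n1 = (a.(0 + 0) | b.0\{a})\{a,b,d} :: (no moves)
Executing b from P (initial set {m0}):
  step 1 (b): {m1}
  P completes σ.
Executing b from Q (initial set {n0}):
  step 1 (b): ∅ (Q stuck)

NO — witness ⟨b⟩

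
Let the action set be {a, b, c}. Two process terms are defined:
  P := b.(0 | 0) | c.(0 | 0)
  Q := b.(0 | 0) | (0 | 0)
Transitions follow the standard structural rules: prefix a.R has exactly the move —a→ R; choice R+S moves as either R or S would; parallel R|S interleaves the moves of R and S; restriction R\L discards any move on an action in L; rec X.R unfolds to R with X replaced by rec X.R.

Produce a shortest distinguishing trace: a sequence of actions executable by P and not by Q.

c

P's transition system — 4 states:
  u0 = b.(0 | 0) | c.(0 | 0) ⊢ -b-> u1, -c-> u2
  u1 = 0 | 0 | c.(0 | 0) ⊢ -c-> u3
  u2 = b.(0 | 0) | (0 | 0) ⊢ -b-> u3
  u3 = 0 | 0 | (0 | 0) ⊢ ·
Q's transition system — 2 states:
  v0 = b.(0 | 0) | (0 | 0) ⊢ -b-> v1
  v1 = 0 | 0 | (0 | 0) ⊢ ·
Executing c from P (initial set {u0}):
  step 1 (c): {u2}
  — P admits the full trace.
Executing c from Q (initial set {v0}):
  step 1 (c): ∅ (Q stuck)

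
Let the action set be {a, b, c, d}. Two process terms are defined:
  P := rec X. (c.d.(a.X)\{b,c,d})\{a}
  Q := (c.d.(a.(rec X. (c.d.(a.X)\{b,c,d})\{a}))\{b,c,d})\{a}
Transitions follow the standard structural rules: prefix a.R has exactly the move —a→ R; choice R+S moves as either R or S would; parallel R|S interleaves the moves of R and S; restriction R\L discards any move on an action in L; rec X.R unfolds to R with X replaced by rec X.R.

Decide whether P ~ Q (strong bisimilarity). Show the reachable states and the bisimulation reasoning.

P ~ Q

Reachable graph of P (3 states):
  u0 = rec X. (c.d.(a.X)\{b,c,d})\{a} has moves =c=> u1
  u1 = (d.(a.(rec X. (c.d.(a.X)\{b,c,d})\{a}))\{b,c,d})\{a} has moves =d=> u2
  u2 = (a.(rec X. (c.d.(a.X)\{b,c,d})\{a}))\{b,c,d}\{a} has moves ∅
Reachable graph of Q (3 states):
  v0 = (c.d.(a.(rec X. (c.d.(a.X)\{b,c,d})\{a}))\{b,c,d})\{a} has moves =c=> v1
  v1 = (d.(a.(rec X. (c.d.(a.X)\{b,c,d})\{a}))\{b,c,d})\{a} has moves =d=> v2
  v2 = (a.(rec X. (c.d.(a.X)\{b,c,d})\{a}))\{b,c,d}\{a} has moves ∅
Bisimilarity quotient blocks:
  B0 = {u0, v0}
  B1 = {u1, v1}
  B2 = {u2, v2}
u0 ∈ B0, v0 ∈ B0 → same block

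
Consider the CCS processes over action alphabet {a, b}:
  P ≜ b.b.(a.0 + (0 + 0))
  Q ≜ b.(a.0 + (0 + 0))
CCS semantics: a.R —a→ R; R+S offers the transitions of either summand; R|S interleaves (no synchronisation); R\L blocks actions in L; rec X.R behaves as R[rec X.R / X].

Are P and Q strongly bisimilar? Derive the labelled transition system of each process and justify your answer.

P's transition system — 4 states:
  m0 = b.b.(a.0 + (0 + 0)) → ··b··> m1
  m1 = b.(a.0 + (0 + 0)) → ··b··> m2
  m2 = a.0 + (0 + 0) → ··a··> m3
  m3 = 0 → ∅
Q's transition system — 3 states:
  n0 = b.(a.0 + (0 + 0)) → ··b··> n1
  n1 = a.0 + (0 + 0) → ··a··> n2
  n2 = 0 → ∅
Coarsest stable partition (strong bisimilarity classes):
  B0 = {m0}
  B1 = {m1, n0}
  B2 = {m2, n1}
  B3 = {m3, n2}
m0 ∈ B0, n0 ∈ B1 → different blocks

NO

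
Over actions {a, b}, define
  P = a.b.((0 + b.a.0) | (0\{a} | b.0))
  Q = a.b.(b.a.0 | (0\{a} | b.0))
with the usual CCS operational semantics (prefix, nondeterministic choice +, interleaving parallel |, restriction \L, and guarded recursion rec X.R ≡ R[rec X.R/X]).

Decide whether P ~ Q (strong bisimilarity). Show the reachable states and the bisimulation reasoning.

LTS(P): 8 reachable states
  s0 = a.b.((0 + b.a.0) | (0\{a} | b.0)) → ··a··> s1
  s1 = b.((0 + b.a.0) | (0\{a} | b.0)) → ··b··> s2
  s2 = (0 + b.a.0) | (0\{a} | b.0) → ··b··> s3, ··b··> s4
  s3 = (0 + b.a.0) | (0\{a} | 0) → ··b··> s5
  s4 = a.0 | (0\{a} | b.0) → ··a··> s6, ··b··> s5
  s5 = a.0 | (0\{a} | 0) → ··a··> s7
  s6 = 0 | (0\{a} | b.0) → ··b··> s7
  s7 = 0 | (0\{a} | 0) → stopped
LTS(Q): 8 reachable states
  t0 = a.b.(b.a.0 | (0\{a} | b.0)) → ··a··> t1
  t1 = b.(b.a.0 | (0\{a} | b.0)) → ··b··> t2
  t2 = b.a.0 | (0\{a} | b.0) → ··b··> t3, ··b··> t4
  t3 = a.0 | (0\{a} | b.0) → ··a··> t5, ··b··> t6
  t4 = b.a.0 | (0\{a} | 0) → ··b··> t6
  t5 = 0 | (0\{a} | b.0) → ··b··> t7
  t6 = a.0 | (0\{a} | 0) → ··a··> t7
  t7 = 0 | (0\{a} | 0) → stopped
Bisimilarity quotient blocks:
  B0 = {s0, t0}
  B1 = {s1, t1}
  B2 = {s2, t2}
  B3 = {s4, t3}
  B4 = {s5, t6}
  B5 = {s7, t7}
  B6 = {s6, t5}
  B7 = {s3, t4}
s0 ∈ B0, t0 ∈ B0 → same block

YES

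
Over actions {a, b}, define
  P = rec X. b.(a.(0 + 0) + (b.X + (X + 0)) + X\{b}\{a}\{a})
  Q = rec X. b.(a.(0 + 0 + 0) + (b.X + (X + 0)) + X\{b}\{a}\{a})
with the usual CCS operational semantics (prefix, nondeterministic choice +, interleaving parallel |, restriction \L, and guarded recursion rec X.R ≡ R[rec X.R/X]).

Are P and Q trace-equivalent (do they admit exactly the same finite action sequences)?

traces(P) = traces(Q)

P's transition system — 3 states:
  s0 = rec X. b.(a.(0 + 0) + (b.X + (X + 0)) + X\{b}\{a}\{a}) → --b--▸ s1
  s1 = a.(0 + 0) + (b.(rec X. b.(a.(0 + 0) + (b.X + (X + 0)) + X\{b}\{a}\{a})) + ((rec X. b.(a.(0 + 0) + (b.X + (X + 0)) + X\{b}\{a}\{a})) + 0)) + (rec X. b.(a.(0 + 0) + (b.X + (X + 0)) + X\{b}\{a}\{a}))\{b}\{a}\{a} → --a--▸ s2, --b--▸ s0, --b--▸ s1
  s2 = 0 + 0 → (no moves)
Q's transition system — 3 states:
  t0 = rec X. b.(a.(0 + 0 + 0) + (b.X + (X + 0)) + X\{b}\{a}\{a}) → --b--▸ t1
  t1 = a.(0 + 0 + 0) + (b.(rec X. b.(a.(0 + 0 + 0) + (b.X + (X + 0)) + X\{b}\{a}\{a})) + ((rec X. b.(a.(0 + 0 + 0) + (b.X + (X + 0)) + X\{b}\{a}\{a})) + 0)) + (rec X. b.(a.(0 + 0 + 0) + (b.X + (X + 0)) + X\{b}\{a}\{a}))\{b}\{a}\{a} → --a--▸ t2, --b--▸ t0, --b--▸ t1
  t2 = 0 + 0 + 0 → (no moves)
Bisimilarity quotient blocks:
  B0 = {s0, t0}
  B1 = {s1, t1}
  B2 = {s2, t2}
s0 ∈ B0, t0 ∈ B0 → same block
Bisimilar ⇒ trace-equivalent.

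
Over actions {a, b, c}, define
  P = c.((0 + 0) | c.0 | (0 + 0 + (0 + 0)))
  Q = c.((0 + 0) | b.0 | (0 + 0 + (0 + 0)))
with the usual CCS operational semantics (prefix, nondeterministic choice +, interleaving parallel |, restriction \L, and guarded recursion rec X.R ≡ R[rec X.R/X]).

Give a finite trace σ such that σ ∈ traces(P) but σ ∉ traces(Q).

LTS(P): 3 reachable states
  s0 = c.((0 + 0) | c.0 | (0 + 0 + (0 + 0))) ⊢ —c→ s1
  s1 = (0 + 0) | c.0 | (0 + 0 + (0 + 0)) ⊢ —c→ s2
  s2 = (0 + 0) | 0 | (0 + 0 + (0 + 0)) ⊢ stopped
LTS(Q): 3 reachable states
  t0 = c.((0 + 0) | b.0 | (0 + 0 + (0 + 0))) ⊢ —c→ t1
  t1 = (0 + 0) | b.0 | (0 + 0 + (0 + 0)) ⊢ —b→ t2
  t2 = (0 + 0) | 0 | (0 + 0 + (0 + 0)) ⊢ stopped
Run σ = ⟨cc⟩ on P: start {s0}
  after c @ step 1: {s1}
  after c @ step 2: {s2}
  ✓ P
Run σ = ⟨cc⟩ on Q: start {t0}
  after c @ step 1: {t1}
  after c @ step 2: ∅ (Q stuck)

cc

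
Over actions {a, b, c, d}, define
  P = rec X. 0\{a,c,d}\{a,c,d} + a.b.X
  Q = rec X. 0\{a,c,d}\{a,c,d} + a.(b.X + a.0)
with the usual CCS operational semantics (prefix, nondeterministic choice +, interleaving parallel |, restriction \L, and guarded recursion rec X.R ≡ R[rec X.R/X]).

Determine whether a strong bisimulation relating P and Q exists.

P's transition system — 2 states:
  p0 = rec X. 0\{a,c,d}\{a,c,d} + a.b.X | ··a··> p1
  p1 = b.(rec X. 0\{a,c,d}\{a,c,d} + a.b.X) | ··b··> p0
Q's transition system — 3 states:
  q0 = rec X. 0\{a,c,d}\{a,c,d} + a.(b.X + a.0) | ··a··> q1
  q1 = b.(rec X. 0\{a,c,d}\{a,c,d} + a.(b.X + a.0)) + a.0 | ··a··> q2, ··b··> q0
  q2 = 0 | ∅
Coarsest stable partition (strong bisimilarity classes):
  B0 = {p0}
  B1 = {p1}
  B2 = {q0}
  B3 = {q1}
  B4 = {q2}
p0 ∈ B0, q0 ∈ B2 → different blocks

not bisimilar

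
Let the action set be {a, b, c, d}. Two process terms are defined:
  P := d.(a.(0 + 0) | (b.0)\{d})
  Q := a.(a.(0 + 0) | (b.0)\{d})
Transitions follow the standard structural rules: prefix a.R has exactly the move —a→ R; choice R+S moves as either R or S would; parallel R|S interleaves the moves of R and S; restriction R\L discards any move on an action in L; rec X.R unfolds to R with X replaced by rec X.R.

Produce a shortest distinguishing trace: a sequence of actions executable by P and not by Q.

d

Reachable graph of P (5 states):
  u0 = d.(a.(0 + 0) | (b.0)\{d}) → -d-> u1
  u1 = a.(0 + 0) | (b.0)\{d} → -a-> u2, -b-> u3
  u2 = (0 + 0) | (b.0)\{d} → -b-> u4
  u3 = a.(0 + 0) | 0\{d} → -a-> u4
  u4 = (0 + 0) | 0\{d} → deadlocked
Reachable graph of Q (5 states):
  v0 = a.(a.(0 + 0) | (b.0)\{d}) → -a-> v1
  v1 = a.(0 + 0) | (b.0)\{d} → -a-> v2, -b-> v3
  v2 = (0 + 0) | (b.0)\{d} → -b-> v4
  v3 = a.(0 + 0) | 0\{d} → -a-> v4
  v4 = (0 + 0) | 0\{d} → deadlocked
Run σ = ⟨d⟩ on P: start {u0}
  [1] d ⇒ {u1}
  P completes σ.
Run σ = ⟨d⟩ on Q: start {v0}
  [1] d ⇒ no successor for Q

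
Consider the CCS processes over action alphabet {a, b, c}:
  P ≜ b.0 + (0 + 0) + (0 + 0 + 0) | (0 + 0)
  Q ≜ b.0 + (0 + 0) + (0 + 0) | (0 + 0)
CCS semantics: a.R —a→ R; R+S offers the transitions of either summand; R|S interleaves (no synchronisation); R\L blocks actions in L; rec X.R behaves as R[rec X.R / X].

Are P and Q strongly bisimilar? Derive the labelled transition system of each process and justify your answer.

LTS(P): 2 reachable states
  m0 = b.0 + (0 + 0) + (0 + 0 + 0) | (0 + 0) :: -b-> m1
  m1 = 0 :: ∅
LTS(Q): 2 reachable states
  n0 = b.0 + (0 + 0) + (0 + 0) | (0 + 0) :: -b-> n1
  n1 = 0 :: ∅
Bisimilarity quotient blocks:
  B0 = {m0, n0}
  B1 = {m1, n1}
m0 ∈ B0, n0 ∈ B0 → same block

P ~ Q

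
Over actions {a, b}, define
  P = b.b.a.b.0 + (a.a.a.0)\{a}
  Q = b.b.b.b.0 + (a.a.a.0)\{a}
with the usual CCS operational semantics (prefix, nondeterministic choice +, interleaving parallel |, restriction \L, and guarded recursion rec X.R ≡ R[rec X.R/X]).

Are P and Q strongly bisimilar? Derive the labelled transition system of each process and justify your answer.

P's transition system — 5 states:
  m0 = b.b.a.b.0 + (a.a.a.0)\{a} → —b→ m1
  m1 = b.a.b.0 → —b→ m2
  m2 = a.b.0 → —a→ m3
  m3 = b.0 → —b→ m4
  m4 = 0 → deadlocked
Q's transition system — 5 states:
  n0 = b.b.b.b.0 + (a.a.a.0)\{a} → —b→ n1
  n1 = b.b.b.0 → —b→ n2
  n2 = b.b.0 → —b→ n3
  n3 = b.0 → —b→ n4
  n4 = 0 → deadlocked
Partition-refinement fixed point:
  B0 = {m0}
  B1 = {m1}
  B2 = {m2}
  B3 = {m3, n3}
  B4 = {m4, n4}
  B5 = {n0}
  B6 = {n1}
  B7 = {n2}
m0 ∈ B0, n0 ∈ B5 → different blocks

not bisimilar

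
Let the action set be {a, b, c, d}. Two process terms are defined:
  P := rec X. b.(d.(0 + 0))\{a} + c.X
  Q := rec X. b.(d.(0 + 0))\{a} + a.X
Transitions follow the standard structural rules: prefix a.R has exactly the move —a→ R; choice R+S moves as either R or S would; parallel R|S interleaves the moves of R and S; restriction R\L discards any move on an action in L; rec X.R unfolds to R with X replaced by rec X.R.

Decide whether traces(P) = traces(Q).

P's transition system — 3 states:
  u0 = rec X. b.(d.(0 + 0))\{a} + c.X :: ··b··> u1, ··c··> u0
  u1 = (d.(0 + 0))\{a} :: ··d··> u2
  u2 = (0 + 0)\{a} :: stopped
Q's transition system — 3 states:
  v0 = rec X. b.(d.(0 + 0))\{a} + a.X :: ··a··> v0, ··b··> v1
  v1 = (d.(0 + 0))\{a} :: ··d··> v2
  v2 = (0 + 0)\{a} :: stopped
Executing c from P (initial set {u0}):
  [1] c ⇒ {u0}
  ✓ P
Executing c from Q (initial set {v0}):
  [1] c ⇒ no successor for Q

trace-distinct — witness ⟨c⟩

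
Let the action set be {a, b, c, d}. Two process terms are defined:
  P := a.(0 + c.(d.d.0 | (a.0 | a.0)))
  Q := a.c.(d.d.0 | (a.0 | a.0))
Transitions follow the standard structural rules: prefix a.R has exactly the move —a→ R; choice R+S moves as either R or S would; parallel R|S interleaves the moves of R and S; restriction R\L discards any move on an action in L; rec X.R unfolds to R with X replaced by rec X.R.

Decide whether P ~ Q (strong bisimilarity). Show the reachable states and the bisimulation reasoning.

Reachable graph of P (14 states):
  u0 = a.(0 + c.(d.d.0 | (a.0 | a.0))) | --a--▸ u1
  u1 = 0 + c.(d.d.0 | (a.0 | a.0)) | --c--▸ u2
  u2 = d.d.0 | (a.0 | a.0) | --a--▸ u3, --a--▸ u4, --d--▸ u5
  u3 = d.d.0 | (0 | a.0) | --a--▸ u6, --d--▸ u7
  u4 = d.d.0 | (a.0 | 0) | --a--▸ u6, --d--▸ u8
  u5 = d.0 | (a.0 | a.0) | --a--▸ u7, --a--▸ u8, --d--▸ u9
  u6 = d.d.0 | (0 | 0) | --d--▸ u10
  u7 = d.0 | (0 | a.0) | --a--▸ u10, --d--▸ u11
  u8 = d.0 | (a.0 | 0) | --a--▸ u10, --d--▸ u12
  u9 = 0 | (a.0 | a.0) | --a--▸ u11, --a--▸ u12
  u10 = d.0 | (0 | 0) | --d--▸ u13
  u11 = 0 | (0 | a.0) | --a--▸ u13
  u12 = 0 | (a.0 | 0) | --a--▸ u13
  u13 = 0 | (0 | 0) | ·
Reachable graph of Q (14 states):
  v0 = a.c.(d.d.0 | (a.0 | a.0)) | --a--▸ v1
  v1 = c.(d.d.0 | (a.0 | a.0)) | --c--▸ v2
  v2 = d.d.0 | (a.0 | a.0) | --a--▸ v3, --a--▸ v4, --d--▸ v5
  v3 = d.d.0 | (0 | a.0) | --a--▸ v6, --d--▸ v7
  v4 = d.d.0 | (a.0 | 0) | --a--▸ v6, --d--▸ v8
  v5 = d.0 | (a.0 | a.0) | --a--▸ v7, --a--▸ v8, --d--▸ v9
  v6 = d.d.0 | (0 | 0) | --d--▸ v10
  v7 = d.0 | (0 | a.0) | --a--▸ v10, --d--▸ v11
  v8 = d.0 | (a.0 | 0) | --a--▸ v10, --d--▸ v12
  v9 = 0 | (a.0 | a.0) | --a--▸ v11, --a--▸ v12
  v10 = d.0 | (0 | 0) | --d--▸ v13
  v11 = 0 | (0 | a.0) | --a--▸ v13
  v12 = 0 | (a.0 | 0) | --a--▸ v13
  v13 = 0 | (0 | 0) | ·
Partition-refinement fixed point:
  B0 = {u0, v0}
  B1 = {u1, v1}
  B2 = {u2, v2}
  B3 = {u3, u4, v3, v4}
  B4 = {u6, v6}
  B5 = {u10, v10}
  B6 = {u13, v13}
  B7 = {u7, u8, v7, v8}
  B8 = {u11, u12, v11, v12}
  B9 = {u5, v5}
  B10 = {u9, v9}
u0 ∈ B0, v0 ∈ B0 → same block

YES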